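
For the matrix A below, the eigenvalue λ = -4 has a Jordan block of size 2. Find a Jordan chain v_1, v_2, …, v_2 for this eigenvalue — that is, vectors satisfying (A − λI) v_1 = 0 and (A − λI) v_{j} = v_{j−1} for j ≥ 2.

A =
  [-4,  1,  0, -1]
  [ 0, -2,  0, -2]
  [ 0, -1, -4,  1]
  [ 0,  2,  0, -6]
A Jordan chain for λ = -4 of length 2:
v_1 = (1, 2, -1, 2)ᵀ
v_2 = (0, 1, 0, 0)ᵀ

Let N = A − (-4)·I. We want v_2 with N^2 v_2 = 0 but N^1 v_2 ≠ 0; then v_{j-1} := N · v_j for j = 2, …, 2.

Pick v_2 = (0, 1, 0, 0)ᵀ.
Then v_1 = N · v_2 = (1, 2, -1, 2)ᵀ.

Sanity check: (A − (-4)·I) v_1 = (0, 0, 0, 0)ᵀ = 0. ✓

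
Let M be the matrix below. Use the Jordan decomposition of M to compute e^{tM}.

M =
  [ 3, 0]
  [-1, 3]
e^{tM} =
  [exp(3*t), 0]
  [-t*exp(3*t), exp(3*t)]

Strategy: write M = P · J · P⁻¹ where J is a Jordan canonical form, so e^{tM} = P · e^{tJ} · P⁻¹, and e^{tJ} can be computed block-by-block.

M has Jordan form
J =
  [3, 1]
  [0, 3]
(up to reordering of blocks).

Per-block formulas:
  For a 2×2 Jordan block J_2(3): exp(t · J_2(3)) = e^(3t)·(I + t·N), where N is the 2×2 nilpotent shift.

After assembling e^{tJ} and conjugating by P, we get:

e^{tM} =
  [exp(3*t), 0]
  [-t*exp(3*t), exp(3*t)]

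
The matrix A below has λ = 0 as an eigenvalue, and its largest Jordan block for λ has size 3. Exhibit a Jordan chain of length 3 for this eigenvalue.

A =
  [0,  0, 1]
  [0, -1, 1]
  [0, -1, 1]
A Jordan chain for λ = 0 of length 3:
v_1 = (-1, 0, 0)ᵀ
v_2 = (0, -1, -1)ᵀ
v_3 = (0, 1, 0)ᵀ

Let N = A − (0)·I. We want v_3 with N^3 v_3 = 0 but N^2 v_3 ≠ 0; then v_{j-1} := N · v_j for j = 3, …, 2.

Pick v_3 = (0, 1, 0)ᵀ.
Then v_2 = N · v_3 = (0, -1, -1)ᵀ.
Then v_1 = N · v_2 = (-1, 0, 0)ᵀ.

Sanity check: (A − (0)·I) v_1 = (0, 0, 0)ᵀ = 0. ✓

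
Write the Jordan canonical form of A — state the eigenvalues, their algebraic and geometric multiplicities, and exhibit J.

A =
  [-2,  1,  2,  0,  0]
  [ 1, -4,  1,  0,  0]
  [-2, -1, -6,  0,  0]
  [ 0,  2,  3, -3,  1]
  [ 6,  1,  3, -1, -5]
J_3(-4) ⊕ J_2(-4)

The characteristic polynomial is
  det(x·I − A) = x^5 + 20*x^4 + 160*x^3 + 640*x^2 + 1280*x + 1024 = (x + 4)^5

Eigenvalues and multiplicities (the geometric multiplicity of λ is n − rank(A − λI), which equals the number of Jordan blocks for λ):
  λ = -4: algebraic multiplicity = 5, geometric multiplicity = 2

Determining the block sizes for each eigenvalue:
  λ = -4: with am = 5 and gm = 2, the partition is not yet determined (e.g. several partitions of 5 into 2 parts exist). Let N = A − (-4)·I. Computing rank(N^1) = 3, rank(N^2) = 1, rank(N^3) = 0; the number of blocks of size ≥ j is rank(N^{j−1}) − rank(N^j), giving [2, 2, 1]. So we have 1 block(s) of size 3, 1 block(s) of size 2 → block sizes [3, 2]

Assembling the blocks gives a Jordan form
J =
  [-4,  1,  0,  0,  0]
  [ 0, -4,  1,  0,  0]
  [ 0,  0, -4,  0,  0]
  [ 0,  0,  0, -4,  1]
  [ 0,  0,  0,  0, -4]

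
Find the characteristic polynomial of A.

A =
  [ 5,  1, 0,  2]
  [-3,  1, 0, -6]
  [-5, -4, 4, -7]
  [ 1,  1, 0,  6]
x^4 - 16*x^3 + 96*x^2 - 256*x + 256

Expanding det(x·I − A) (e.g. by cofactor expansion or by noting that A is similar to its Jordan form J, which has the same characteristic polynomial as A) gives
  χ_A(x) = x^4 - 16*x^3 + 96*x^2 - 256*x + 256
which factors as (x - 4)^4. The eigenvalues (with algebraic multiplicities) are λ = 4 with multiplicity 4.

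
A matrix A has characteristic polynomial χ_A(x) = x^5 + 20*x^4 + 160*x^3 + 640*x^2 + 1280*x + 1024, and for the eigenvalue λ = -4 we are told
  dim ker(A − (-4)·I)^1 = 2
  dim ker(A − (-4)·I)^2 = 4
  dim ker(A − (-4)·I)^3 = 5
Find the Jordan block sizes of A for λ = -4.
Block sizes for λ = -4: [3, 2]

From the dimensions of kernels of powers, the number of Jordan blocks of size at least j is d_j − d_{j−1} where d_j = dim ker(N^j) (with d_0 = 0). Computing the differences gives [2, 2, 1].
The number of blocks of size exactly k is (#blocks of size ≥ k) − (#blocks of size ≥ k + 1), so the partition is: 1 block(s) of size 2, 1 block(s) of size 3.
In nonincreasing order the block sizes are [3, 2].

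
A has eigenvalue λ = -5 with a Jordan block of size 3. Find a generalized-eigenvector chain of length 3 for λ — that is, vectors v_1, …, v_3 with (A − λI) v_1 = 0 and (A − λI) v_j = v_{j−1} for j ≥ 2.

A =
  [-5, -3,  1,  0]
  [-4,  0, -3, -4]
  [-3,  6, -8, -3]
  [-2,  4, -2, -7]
A Jordan chain for λ = -5 of length 3:
v_1 = (9, -3, -9, -6)ᵀ
v_2 = (0, -4, -3, -2)ᵀ
v_3 = (1, 0, 0, 0)ᵀ

Let N = A − (-5)·I. We want v_3 with N^3 v_3 = 0 but N^2 v_3 ≠ 0; then v_{j-1} := N · v_j for j = 3, …, 2.

Pick v_3 = (1, 0, 0, 0)ᵀ.
Then v_2 = N · v_3 = (0, -4, -3, -2)ᵀ.
Then v_1 = N · v_2 = (9, -3, -9, -6)ᵀ.

Sanity check: (A − (-5)·I) v_1 = (0, 0, 0, 0)ᵀ = 0. ✓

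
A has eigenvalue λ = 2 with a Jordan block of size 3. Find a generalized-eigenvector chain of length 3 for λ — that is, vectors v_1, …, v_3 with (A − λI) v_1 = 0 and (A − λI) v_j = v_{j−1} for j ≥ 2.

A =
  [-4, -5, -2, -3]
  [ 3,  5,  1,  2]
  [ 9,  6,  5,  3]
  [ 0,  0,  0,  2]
A Jordan chain for λ = 2 of length 3:
v_1 = (3, 0, -9, 0)ᵀ
v_2 = (-6, 3, 9, 0)ᵀ
v_3 = (1, 0, 0, 0)ᵀ

Let N = A − (2)·I. We want v_3 with N^3 v_3 = 0 but N^2 v_3 ≠ 0; then v_{j-1} := N · v_j for j = 3, …, 2.

Pick v_3 = (1, 0, 0, 0)ᵀ.
Then v_2 = N · v_3 = (-6, 3, 9, 0)ᵀ.
Then v_1 = N · v_2 = (3, 0, -9, 0)ᵀ.

Sanity check: (A − (2)·I) v_1 = (0, 0, 0, 0)ᵀ = 0. ✓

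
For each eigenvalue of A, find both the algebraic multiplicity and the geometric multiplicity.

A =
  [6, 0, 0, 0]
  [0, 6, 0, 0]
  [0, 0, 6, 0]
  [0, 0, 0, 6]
λ = 6: alg = 4, geom = 4

Step 1 — factor the characteristic polynomial to read off the algebraic multiplicities:
  χ_A(x) = (x - 6)^4

Step 2 — compute geometric multiplicities via the rank-nullity identity g(λ) = n − rank(A − λI):
  rank(A − (6)·I) = 0, so dim ker(A − (6)·I) = n − 0 = 4

Summary:
  λ = 6: algebraic multiplicity = 4, geometric multiplicity = 4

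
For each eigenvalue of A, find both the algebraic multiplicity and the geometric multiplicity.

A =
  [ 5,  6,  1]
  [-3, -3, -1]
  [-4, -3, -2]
λ = 0: alg = 3, geom = 1

Step 1 — factor the characteristic polynomial to read off the algebraic multiplicities:
  χ_A(x) = x^3

Step 2 — compute geometric multiplicities via the rank-nullity identity g(λ) = n − rank(A − λI):
  rank(A − (0)·I) = 2, so dim ker(A − (0)·I) = n − 2 = 1

Summary:
  λ = 0: algebraic multiplicity = 3, geometric multiplicity = 1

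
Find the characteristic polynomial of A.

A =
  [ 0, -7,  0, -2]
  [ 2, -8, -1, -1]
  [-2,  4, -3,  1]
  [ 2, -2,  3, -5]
x^4 + 16*x^3 + 96*x^2 + 256*x + 256

Expanding det(x·I − A) (e.g. by cofactor expansion or by noting that A is similar to its Jordan form J, which has the same characteristic polynomial as A) gives
  χ_A(x) = x^4 + 16*x^3 + 96*x^2 + 256*x + 256
which factors as (x + 4)^4. The eigenvalues (with algebraic multiplicities) are λ = -4 with multiplicity 4.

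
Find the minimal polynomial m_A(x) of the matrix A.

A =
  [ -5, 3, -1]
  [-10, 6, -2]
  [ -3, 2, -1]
x^3

The characteristic polynomial is χ_A(x) = x^3, so the eigenvalues are known. The minimal polynomial is
  m_A(x) = Π_λ (x − λ)^{k_λ}
where k_λ is the size of the *largest* Jordan block for λ (equivalently, the smallest k with (A − λI)^k v = 0 for every generalised eigenvector v of λ).

  λ = 0: largest Jordan block has size 3, contributing (x − 0)^3

So m_A(x) = x^3 = x^3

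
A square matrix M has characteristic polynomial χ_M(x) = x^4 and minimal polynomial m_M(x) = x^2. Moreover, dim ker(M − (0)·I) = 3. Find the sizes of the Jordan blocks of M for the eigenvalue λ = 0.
Block sizes for λ = 0: [2, 1, 1]

Step 1 — from the characteristic polynomial, algebraic multiplicity of λ = 0 is 4. From dim ker(M − (0)·I) = 3, there are exactly 3 Jordan blocks for λ = 0.
Step 2 — from the minimal polynomial, the factor (x − 0)^2 tells us the largest block for λ = 0 has size 2.
Step 3 — with total size 4, 3 blocks, and largest block 2, the block sizes (in nonincreasing order) are [2, 1, 1].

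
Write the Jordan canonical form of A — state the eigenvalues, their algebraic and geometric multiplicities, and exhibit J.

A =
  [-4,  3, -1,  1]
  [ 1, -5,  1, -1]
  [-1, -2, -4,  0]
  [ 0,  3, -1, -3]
J_3(-4) ⊕ J_1(-4)

The characteristic polynomial is
  det(x·I − A) = x^4 + 16*x^3 + 96*x^2 + 256*x + 256 = (x + 4)^4

Eigenvalues and multiplicities (the geometric multiplicity of λ is n − rank(A − λI), which equals the number of Jordan blocks for λ):
  λ = -4: algebraic multiplicity = 4, geometric multiplicity = 2

Determining the block sizes for each eigenvalue:
  λ = -4: with am = 4 and gm = 2, the partition is not yet determined (e.g. several partitions of 4 into 2 parts exist). Let N = A − (-4)·I. Computing rank(N^1) = 2, rank(N^2) = 1, rank(N^3) = 0; the number of blocks of size ≥ j is rank(N^{j−1}) − rank(N^j), giving [2, 1, 1]. So we have 1 block(s) of size 3, 1 block(s) of size 1 → block sizes [3, 1]

Assembling the blocks gives a Jordan form
J =
  [-4,  1,  0,  0]
  [ 0, -4,  1,  0]
  [ 0,  0, -4,  0]
  [ 0,  0,  0, -4]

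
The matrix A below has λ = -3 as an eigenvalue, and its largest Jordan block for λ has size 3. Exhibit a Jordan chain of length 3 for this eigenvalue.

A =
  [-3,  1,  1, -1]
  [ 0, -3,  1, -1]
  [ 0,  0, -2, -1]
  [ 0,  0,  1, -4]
A Jordan chain for λ = -3 of length 3:
v_1 = (1, 0, 0, 0)ᵀ
v_2 = (1, 1, 1, 1)ᵀ
v_3 = (0, 0, 1, 0)ᵀ

Let N = A − (-3)·I. We want v_3 with N^3 v_3 = 0 but N^2 v_3 ≠ 0; then v_{j-1} := N · v_j for j = 3, …, 2.

Pick v_3 = (0, 0, 1, 0)ᵀ.
Then v_2 = N · v_3 = (1, 1, 1, 1)ᵀ.
Then v_1 = N · v_2 = (1, 0, 0, 0)ᵀ.

Sanity check: (A − (-3)·I) v_1 = (0, 0, 0, 0)ᵀ = 0. ✓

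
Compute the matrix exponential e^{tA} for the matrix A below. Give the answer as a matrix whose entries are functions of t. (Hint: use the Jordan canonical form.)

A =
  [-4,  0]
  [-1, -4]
e^{tA} =
  [exp(-4*t), 0]
  [-t*exp(-4*t), exp(-4*t)]

Strategy: write A = P · J · P⁻¹ where J is a Jordan canonical form, so e^{tA} = P · e^{tJ} · P⁻¹, and e^{tJ} can be computed block-by-block.

A has Jordan form
J =
  [-4,  1]
  [ 0, -4]
(up to reordering of blocks).

Per-block formulas:
  For a 2×2 Jordan block J_2(-4): exp(t · J_2(-4)) = e^(-4t)·(I + t·N), where N is the 2×2 nilpotent shift.

After assembling e^{tJ} and conjugating by P, we get:

e^{tA} =
  [exp(-4*t), 0]
  [-t*exp(-4*t), exp(-4*t)]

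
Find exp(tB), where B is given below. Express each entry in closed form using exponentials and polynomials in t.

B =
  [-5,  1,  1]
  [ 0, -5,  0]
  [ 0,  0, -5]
e^{tB} =
  [exp(-5*t), t*exp(-5*t), t*exp(-5*t)]
  [0, exp(-5*t), 0]
  [0, 0, exp(-5*t)]

Strategy: write B = P · J · P⁻¹ where J is a Jordan canonical form, so e^{tB} = P · e^{tJ} · P⁻¹, and e^{tJ} can be computed block-by-block.

B has Jordan form
J =
  [-5,  1,  0]
  [ 0, -5,  0]
  [ 0,  0, -5]
(up to reordering of blocks).

Per-block formulas:
  For a 2×2 Jordan block J_2(-5): exp(t · J_2(-5)) = e^(-5t)·(I + t·N), where N is the 2×2 nilpotent shift.
  For a 1×1 block at λ = -5: exp(t · [-5]) = [e^(-5t)].

After assembling e^{tJ} and conjugating by P, we get:

e^{tB} =
  [exp(-5*t), t*exp(-5*t), t*exp(-5*t)]
  [0, exp(-5*t), 0]
  [0, 0, exp(-5*t)]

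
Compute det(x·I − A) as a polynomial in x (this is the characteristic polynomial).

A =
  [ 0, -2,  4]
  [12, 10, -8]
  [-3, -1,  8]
x^3 - 18*x^2 + 108*x - 216

Expanding det(x·I − A) (e.g. by cofactor expansion or by noting that A is similar to its Jordan form J, which has the same characteristic polynomial as A) gives
  χ_A(x) = x^3 - 18*x^2 + 108*x - 216
which factors as (x - 6)^3. The eigenvalues (with algebraic multiplicities) are λ = 6 with multiplicity 3.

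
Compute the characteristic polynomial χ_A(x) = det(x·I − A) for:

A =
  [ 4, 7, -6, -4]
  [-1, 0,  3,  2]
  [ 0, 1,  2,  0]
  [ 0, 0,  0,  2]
x^4 - 8*x^3 + 24*x^2 - 32*x + 16

Expanding det(x·I − A) (e.g. by cofactor expansion or by noting that A is similar to its Jordan form J, which has the same characteristic polynomial as A) gives
  χ_A(x) = x^4 - 8*x^3 + 24*x^2 - 32*x + 16
which factors as (x - 2)^4. The eigenvalues (with algebraic multiplicities) are λ = 2 with multiplicity 4.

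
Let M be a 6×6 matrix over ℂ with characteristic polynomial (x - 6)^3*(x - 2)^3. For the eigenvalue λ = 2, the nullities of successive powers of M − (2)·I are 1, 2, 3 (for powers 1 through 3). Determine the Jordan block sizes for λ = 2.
Block sizes for λ = 2: [3]

From the dimensions of kernels of powers, the number of Jordan blocks of size at least j is d_j − d_{j−1} where d_j = dim ker(N^j) (with d_0 = 0). Computing the differences gives [1, 1, 1].
The number of blocks of size exactly k is (#blocks of size ≥ k) − (#blocks of size ≥ k + 1), so the partition is: 1 block(s) of size 3.
In nonincreasing order the block sizes are [3].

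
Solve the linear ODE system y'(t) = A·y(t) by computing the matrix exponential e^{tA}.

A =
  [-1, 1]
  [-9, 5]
e^{tA} =
  [-3*t*exp(2*t) + exp(2*t), t*exp(2*t)]
  [-9*t*exp(2*t), 3*t*exp(2*t) + exp(2*t)]

Strategy: write A = P · J · P⁻¹ where J is a Jordan canonical form, so e^{tA} = P · e^{tJ} · P⁻¹, and e^{tJ} can be computed block-by-block.

A has Jordan form
J =
  [2, 1]
  [0, 2]
(up to reordering of blocks).

Per-block formulas:
  For a 2×2 Jordan block J_2(2): exp(t · J_2(2)) = e^(2t)·(I + t·N), where N is the 2×2 nilpotent shift.

After assembling e^{tJ} and conjugating by P, we get:

e^{tA} =
  [-3*t*exp(2*t) + exp(2*t), t*exp(2*t)]
  [-9*t*exp(2*t), 3*t*exp(2*t) + exp(2*t)]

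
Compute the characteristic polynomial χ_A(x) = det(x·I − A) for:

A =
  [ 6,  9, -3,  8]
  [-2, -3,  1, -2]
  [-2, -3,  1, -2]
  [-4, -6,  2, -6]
x^4 + 2*x^3

Expanding det(x·I − A) (e.g. by cofactor expansion or by noting that A is similar to its Jordan form J, which has the same characteristic polynomial as A) gives
  χ_A(x) = x^4 + 2*x^3
which factors as x^3*(x + 2). The eigenvalues (with algebraic multiplicities) are λ = -2 with multiplicity 1, λ = 0 with multiplicity 3.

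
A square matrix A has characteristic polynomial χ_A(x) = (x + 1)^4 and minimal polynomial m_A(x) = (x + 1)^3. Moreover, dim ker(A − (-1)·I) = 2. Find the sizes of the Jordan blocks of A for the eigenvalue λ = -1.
Block sizes for λ = -1: [3, 1]

Step 1 — from the characteristic polynomial, algebraic multiplicity of λ = -1 is 4. From dim ker(A − (-1)·I) = 2, there are exactly 2 Jordan blocks for λ = -1.
Step 2 — from the minimal polynomial, the factor (x + 1)^3 tells us the largest block for λ = -1 has size 3.
Step 3 — with total size 4, 2 blocks, and largest block 3, the block sizes (in nonincreasing order) are [3, 1].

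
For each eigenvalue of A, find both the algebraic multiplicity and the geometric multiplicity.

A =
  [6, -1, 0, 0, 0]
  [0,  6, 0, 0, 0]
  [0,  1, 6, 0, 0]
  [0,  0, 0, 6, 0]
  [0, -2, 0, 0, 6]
λ = 6: alg = 5, geom = 4

Step 1 — factor the characteristic polynomial to read off the algebraic multiplicities:
  χ_A(x) = (x - 6)^5

Step 2 — compute geometric multiplicities via the rank-nullity identity g(λ) = n − rank(A − λI):
  rank(A − (6)·I) = 1, so dim ker(A − (6)·I) = n − 1 = 4

Summary:
  λ = 6: algebraic multiplicity = 5, geometric multiplicity = 4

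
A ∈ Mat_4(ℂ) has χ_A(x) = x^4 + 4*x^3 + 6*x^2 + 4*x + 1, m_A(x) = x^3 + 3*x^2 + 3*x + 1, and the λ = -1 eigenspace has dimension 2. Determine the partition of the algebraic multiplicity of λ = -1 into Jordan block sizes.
Block sizes for λ = -1: [3, 1]

Step 1 — from the characteristic polynomial, algebraic multiplicity of λ = -1 is 4. From dim ker(A − (-1)·I) = 2, there are exactly 2 Jordan blocks for λ = -1.
Step 2 — from the minimal polynomial, the factor (x + 1)^3 tells us the largest block for λ = -1 has size 3.
Step 3 — with total size 4, 2 blocks, and largest block 3, the block sizes (in nonincreasing order) are [3, 1].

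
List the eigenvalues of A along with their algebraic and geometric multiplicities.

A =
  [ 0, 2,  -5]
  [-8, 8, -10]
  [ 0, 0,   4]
λ = 4: alg = 3, geom = 2

Step 1 — factor the characteristic polynomial to read off the algebraic multiplicities:
  χ_A(x) = (x - 4)^3

Step 2 — compute geometric multiplicities via the rank-nullity identity g(λ) = n − rank(A − λI):
  rank(A − (4)·I) = 1, so dim ker(A − (4)·I) = n − 1 = 2

Summary:
  λ = 4: algebraic multiplicity = 3, geometric multiplicity = 2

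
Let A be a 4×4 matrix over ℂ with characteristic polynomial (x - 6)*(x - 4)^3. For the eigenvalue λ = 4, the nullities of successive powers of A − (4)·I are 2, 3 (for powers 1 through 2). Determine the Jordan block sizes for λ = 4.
Block sizes for λ = 4: [2, 1]

From the dimensions of kernels of powers, the number of Jordan blocks of size at least j is d_j − d_{j−1} where d_j = dim ker(N^j) (with d_0 = 0). Computing the differences gives [2, 1].
The number of blocks of size exactly k is (#blocks of size ≥ k) − (#blocks of size ≥ k + 1), so the partition is: 1 block(s) of size 1, 1 block(s) of size 2.
In nonincreasing order the block sizes are [2, 1].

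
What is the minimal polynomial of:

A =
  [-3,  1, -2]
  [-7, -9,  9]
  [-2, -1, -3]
x^3 + 15*x^2 + 75*x + 125

The characteristic polynomial is χ_A(x) = (x + 5)^3, so the eigenvalues are known. The minimal polynomial is
  m_A(x) = Π_λ (x − λ)^{k_λ}
where k_λ is the size of the *largest* Jordan block for λ (equivalently, the smallest k with (A − λI)^k v = 0 for every generalised eigenvector v of λ).

  λ = -5: largest Jordan block has size 3, contributing (x + 5)^3

So m_A(x) = (x + 5)^3 = x^3 + 15*x^2 + 75*x + 125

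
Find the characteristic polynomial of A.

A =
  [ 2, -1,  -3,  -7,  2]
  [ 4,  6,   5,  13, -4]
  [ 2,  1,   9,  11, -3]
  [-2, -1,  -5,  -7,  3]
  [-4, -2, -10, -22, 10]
x^5 - 20*x^4 + 160*x^3 - 640*x^2 + 1280*x - 1024

Expanding det(x·I − A) (e.g. by cofactor expansion or by noting that A is similar to its Jordan form J, which has the same characteristic polynomial as A) gives
  χ_A(x) = x^5 - 20*x^4 + 160*x^3 - 640*x^2 + 1280*x - 1024
which factors as (x - 4)^5. The eigenvalues (with algebraic multiplicities) are λ = 4 with multiplicity 5.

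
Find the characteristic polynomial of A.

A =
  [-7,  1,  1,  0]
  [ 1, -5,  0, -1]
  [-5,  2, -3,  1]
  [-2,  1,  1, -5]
x^4 + 20*x^3 + 150*x^2 + 500*x + 625

Expanding det(x·I − A) (e.g. by cofactor expansion or by noting that A is similar to its Jordan form J, which has the same characteristic polynomial as A) gives
  χ_A(x) = x^4 + 20*x^3 + 150*x^2 + 500*x + 625
which factors as (x + 5)^4. The eigenvalues (with algebraic multiplicities) are λ = -5 with multiplicity 4.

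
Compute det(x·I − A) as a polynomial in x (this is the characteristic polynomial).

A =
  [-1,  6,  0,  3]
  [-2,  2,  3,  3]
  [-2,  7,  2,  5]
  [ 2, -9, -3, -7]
x^4 + 4*x^3 + 6*x^2 + 4*x + 1

Expanding det(x·I − A) (e.g. by cofactor expansion or by noting that A is similar to its Jordan form J, which has the same characteristic polynomial as A) gives
  χ_A(x) = x^4 + 4*x^3 + 6*x^2 + 4*x + 1
which factors as (x + 1)^4. The eigenvalues (with algebraic multiplicities) are λ = -1 with multiplicity 4.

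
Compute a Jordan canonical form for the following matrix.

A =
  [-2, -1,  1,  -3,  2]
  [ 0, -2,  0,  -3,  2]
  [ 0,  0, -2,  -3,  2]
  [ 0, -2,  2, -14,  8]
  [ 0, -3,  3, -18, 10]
J_2(-2) ⊕ J_2(-2) ⊕ J_1(-2)

The characteristic polynomial is
  det(x·I − A) = x^5 + 10*x^4 + 40*x^3 + 80*x^2 + 80*x + 32 = (x + 2)^5

Eigenvalues and multiplicities (the geometric multiplicity of λ is n − rank(A − λI), which equals the number of Jordan blocks for λ):
  λ = -2: algebraic multiplicity = 5, geometric multiplicity = 3

Determining the block sizes for each eigenvalue:
  λ = -2: with am = 5 and gm = 3, the partition is not yet determined (e.g. several partitions of 5 into 3 parts exist). Let N = A − (-2)·I. Computing rank(N^1) = 2, rank(N^2) = 0; the number of blocks of size ≥ j is rank(N^{j−1}) − rank(N^j), giving [3, 2]. So we have 2 block(s) of size 2, 1 block(s) of size 1 → block sizes [2, 2, 1]

Assembling the blocks gives a Jordan form
J =
  [-2,  1,  0,  0,  0]
  [ 0, -2,  0,  0,  0]
  [ 0,  0, -2,  1,  0]
  [ 0,  0,  0, -2,  0]
  [ 0,  0,  0,  0, -2]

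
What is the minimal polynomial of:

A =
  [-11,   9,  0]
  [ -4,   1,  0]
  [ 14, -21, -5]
x^2 + 10*x + 25

The characteristic polynomial is χ_A(x) = (x + 5)^3, so the eigenvalues are known. The minimal polynomial is
  m_A(x) = Π_λ (x − λ)^{k_λ}
where k_λ is the size of the *largest* Jordan block for λ (equivalently, the smallest k with (A − λI)^k v = 0 for every generalised eigenvector v of λ).

  λ = -5: largest Jordan block has size 2, contributing (x + 5)^2

So m_A(x) = (x + 5)^2 = x^2 + 10*x + 25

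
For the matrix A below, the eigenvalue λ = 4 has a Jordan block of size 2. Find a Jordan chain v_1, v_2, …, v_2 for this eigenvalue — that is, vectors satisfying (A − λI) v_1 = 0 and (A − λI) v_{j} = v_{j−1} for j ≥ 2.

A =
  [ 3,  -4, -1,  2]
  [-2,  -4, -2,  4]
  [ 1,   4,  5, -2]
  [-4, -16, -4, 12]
A Jordan chain for λ = 4 of length 2:
v_1 = (-1, -2, 1, -4)ᵀ
v_2 = (1, 0, 0, 0)ᵀ

Let N = A − (4)·I. We want v_2 with N^2 v_2 = 0 but N^1 v_2 ≠ 0; then v_{j-1} := N · v_j for j = 2, …, 2.

Pick v_2 = (1, 0, 0, 0)ᵀ.
Then v_1 = N · v_2 = (-1, -2, 1, -4)ᵀ.

Sanity check: (A − (4)·I) v_1 = (0, 0, 0, 0)ᵀ = 0. ✓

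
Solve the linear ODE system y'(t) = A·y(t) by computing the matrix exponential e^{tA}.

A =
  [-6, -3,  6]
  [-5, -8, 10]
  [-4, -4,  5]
e^{tA} =
  [-3*t*exp(-3*t) + exp(-3*t), -3*t*exp(-3*t), 6*t*exp(-3*t)]
  [-5*t*exp(-3*t), -5*t*exp(-3*t) + exp(-3*t), 10*t*exp(-3*t)]
  [-4*t*exp(-3*t), -4*t*exp(-3*t), 8*t*exp(-3*t) + exp(-3*t)]

Strategy: write A = P · J · P⁻¹ where J is a Jordan canonical form, so e^{tA} = P · e^{tJ} · P⁻¹, and e^{tJ} can be computed block-by-block.

A has Jordan form
J =
  [-3,  1,  0]
  [ 0, -3,  0]
  [ 0,  0, -3]
(up to reordering of blocks).

Per-block formulas:
  For a 2×2 Jordan block J_2(-3): exp(t · J_2(-3)) = e^(-3t)·(I + t·N), where N is the 2×2 nilpotent shift.
  For a 1×1 block at λ = -3: exp(t · [-3]) = [e^(-3t)].

After assembling e^{tJ} and conjugating by P, we get:

e^{tA} =
  [-3*t*exp(-3*t) + exp(-3*t), -3*t*exp(-3*t), 6*t*exp(-3*t)]
  [-5*t*exp(-3*t), -5*t*exp(-3*t) + exp(-3*t), 10*t*exp(-3*t)]
  [-4*t*exp(-3*t), -4*t*exp(-3*t), 8*t*exp(-3*t) + exp(-3*t)]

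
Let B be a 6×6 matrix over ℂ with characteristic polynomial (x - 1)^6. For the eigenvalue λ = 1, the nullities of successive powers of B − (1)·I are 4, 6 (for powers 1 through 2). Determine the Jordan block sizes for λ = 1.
Block sizes for λ = 1: [2, 2, 1, 1]

From the dimensions of kernels of powers, the number of Jordan blocks of size at least j is d_j − d_{j−1} where d_j = dim ker(N^j) (with d_0 = 0). Computing the differences gives [4, 2].
The number of blocks of size exactly k is (#blocks of size ≥ k) − (#blocks of size ≥ k + 1), so the partition is: 2 block(s) of size 1, 2 block(s) of size 2.
In nonincreasing order the block sizes are [2, 2, 1, 1].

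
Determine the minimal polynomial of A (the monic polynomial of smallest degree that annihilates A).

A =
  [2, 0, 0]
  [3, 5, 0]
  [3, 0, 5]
x^2 - 7*x + 10

The characteristic polynomial is χ_A(x) = (x - 5)^2*(x - 2), so the eigenvalues are known. The minimal polynomial is
  m_A(x) = Π_λ (x − λ)^{k_λ}
where k_λ is the size of the *largest* Jordan block for λ (equivalently, the smallest k with (A − λI)^k v = 0 for every generalised eigenvector v of λ).

  λ = 2: largest Jordan block has size 1, contributing (x − 2)
  λ = 5: largest Jordan block has size 1, contributing (x − 5)

So m_A(x) = (x - 5)*(x - 2) = x^2 - 7*x + 10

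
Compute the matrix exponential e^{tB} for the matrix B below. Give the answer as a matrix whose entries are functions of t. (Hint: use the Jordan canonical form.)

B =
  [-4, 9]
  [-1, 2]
e^{tB} =
  [-3*t*exp(-t) + exp(-t), 9*t*exp(-t)]
  [-t*exp(-t), 3*t*exp(-t) + exp(-t)]

Strategy: write B = P · J · P⁻¹ where J is a Jordan canonical form, so e^{tB} = P · e^{tJ} · P⁻¹, and e^{tJ} can be computed block-by-block.

B has Jordan form
J =
  [-1,  1]
  [ 0, -1]
(up to reordering of blocks).

Per-block formulas:
  For a 2×2 Jordan block J_2(-1): exp(t · J_2(-1)) = e^(-1t)·(I + t·N), where N is the 2×2 nilpotent shift.

After assembling e^{tJ} and conjugating by P, we get:

e^{tB} =
  [-3*t*exp(-t) + exp(-t), 9*t*exp(-t)]
  [-t*exp(-t), 3*t*exp(-t) + exp(-t)]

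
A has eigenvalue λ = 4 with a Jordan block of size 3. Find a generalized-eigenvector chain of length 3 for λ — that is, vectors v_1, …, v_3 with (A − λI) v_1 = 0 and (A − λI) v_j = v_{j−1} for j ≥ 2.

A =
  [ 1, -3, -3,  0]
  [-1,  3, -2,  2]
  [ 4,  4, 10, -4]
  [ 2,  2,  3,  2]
A Jordan chain for λ = 4 of length 3:
v_1 = (-3, -1, 4, 2)ᵀ
v_2 = (-3, -2, 6, 3)ᵀ
v_3 = (0, 0, 1, 0)ᵀ

Let N = A − (4)·I. We want v_3 with N^3 v_3 = 0 but N^2 v_3 ≠ 0; then v_{j-1} := N · v_j for j = 3, …, 2.

Pick v_3 = (0, 0, 1, 0)ᵀ.
Then v_2 = N · v_3 = (-3, -2, 6, 3)ᵀ.
Then v_1 = N · v_2 = (-3, -1, 4, 2)ᵀ.

Sanity check: (A − (4)·I) v_1 = (0, 0, 0, 0)ᵀ = 0. ✓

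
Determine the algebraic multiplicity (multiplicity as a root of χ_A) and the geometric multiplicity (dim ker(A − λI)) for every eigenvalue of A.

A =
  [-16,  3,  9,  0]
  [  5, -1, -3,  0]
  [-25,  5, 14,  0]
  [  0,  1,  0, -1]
λ = -1: alg = 4, geom = 2

Step 1 — factor the characteristic polynomial to read off the algebraic multiplicities:
  χ_A(x) = (x + 1)^4

Step 2 — compute geometric multiplicities via the rank-nullity identity g(λ) = n − rank(A − λI):
  rank(A − (-1)·I) = 2, so dim ker(A − (-1)·I) = n − 2 = 2

Summary:
  λ = -1: algebraic multiplicity = 4, geometric multiplicity = 2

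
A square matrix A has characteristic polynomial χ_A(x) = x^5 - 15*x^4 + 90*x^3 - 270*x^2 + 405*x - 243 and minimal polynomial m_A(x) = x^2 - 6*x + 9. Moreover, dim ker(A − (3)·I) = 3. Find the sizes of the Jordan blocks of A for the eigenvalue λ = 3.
Block sizes for λ = 3: [2, 2, 1]

Step 1 — from the characteristic polynomial, algebraic multiplicity of λ = 3 is 5. From dim ker(A − (3)·I) = 3, there are exactly 3 Jordan blocks for λ = 3.
Step 2 — from the minimal polynomial, the factor (x − 3)^2 tells us the largest block for λ = 3 has size 2.
Step 3 — with total size 5, 3 blocks, and largest block 2, the block sizes (in nonincreasing order) are [2, 2, 1].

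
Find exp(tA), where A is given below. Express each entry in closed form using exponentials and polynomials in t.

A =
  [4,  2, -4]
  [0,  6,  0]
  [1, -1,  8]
e^{tA} =
  [-2*t*exp(6*t) + exp(6*t), 2*t*exp(6*t), -4*t*exp(6*t)]
  [0, exp(6*t), 0]
  [t*exp(6*t), -t*exp(6*t), 2*t*exp(6*t) + exp(6*t)]

Strategy: write A = P · J · P⁻¹ where J is a Jordan canonical form, so e^{tA} = P · e^{tJ} · P⁻¹, and e^{tJ} can be computed block-by-block.

A has Jordan form
J =
  [6, 1, 0]
  [0, 6, 0]
  [0, 0, 6]
(up to reordering of blocks).

Per-block formulas:
  For a 2×2 Jordan block J_2(6): exp(t · J_2(6)) = e^(6t)·(I + t·N), where N is the 2×2 nilpotent shift.
  For a 1×1 block at λ = 6: exp(t · [6]) = [e^(6t)].

After assembling e^{tJ} and conjugating by P, we get:

e^{tA} =
  [-2*t*exp(6*t) + exp(6*t), 2*t*exp(6*t), -4*t*exp(6*t)]
  [0, exp(6*t), 0]
  [t*exp(6*t), -t*exp(6*t), 2*t*exp(6*t) + exp(6*t)]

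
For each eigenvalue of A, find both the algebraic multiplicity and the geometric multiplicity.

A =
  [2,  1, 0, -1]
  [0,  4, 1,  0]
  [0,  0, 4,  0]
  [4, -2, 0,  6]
λ = 4: alg = 4, geom = 2

Step 1 — factor the characteristic polynomial to read off the algebraic multiplicities:
  χ_A(x) = (x - 4)^4

Step 2 — compute geometric multiplicities via the rank-nullity identity g(λ) = n − rank(A − λI):
  rank(A − (4)·I) = 2, so dim ker(A − (4)·I) = n − 2 = 2

Summary:
  λ = 4: algebraic multiplicity = 4, geometric multiplicity = 2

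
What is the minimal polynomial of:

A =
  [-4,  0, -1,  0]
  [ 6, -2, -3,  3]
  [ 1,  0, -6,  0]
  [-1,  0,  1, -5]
x^3 + 12*x^2 + 45*x + 50

The characteristic polynomial is χ_A(x) = (x + 2)*(x + 5)^3, so the eigenvalues are known. The minimal polynomial is
  m_A(x) = Π_λ (x − λ)^{k_λ}
where k_λ is the size of the *largest* Jordan block for λ (equivalently, the smallest k with (A − λI)^k v = 0 for every generalised eigenvector v of λ).

  λ = -5: largest Jordan block has size 2, contributing (x + 5)^2
  λ = -2: largest Jordan block has size 1, contributing (x + 2)

So m_A(x) = (x + 2)*(x + 5)^2 = x^3 + 12*x^2 + 45*x + 50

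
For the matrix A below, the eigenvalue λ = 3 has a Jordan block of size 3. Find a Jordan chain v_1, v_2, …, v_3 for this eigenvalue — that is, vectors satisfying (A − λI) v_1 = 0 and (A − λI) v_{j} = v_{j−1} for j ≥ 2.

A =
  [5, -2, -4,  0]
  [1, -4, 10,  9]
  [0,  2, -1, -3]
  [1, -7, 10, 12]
A Jordan chain for λ = 3 of length 3:
v_1 = (2, 4, -1, 4)ᵀ
v_2 = (2, 1, 0, 1)ᵀ
v_3 = (1, 0, 0, 0)ᵀ

Let N = A − (3)·I. We want v_3 with N^3 v_3 = 0 but N^2 v_3 ≠ 0; then v_{j-1} := N · v_j for j = 3, …, 2.

Pick v_3 = (1, 0, 0, 0)ᵀ.
Then v_2 = N · v_3 = (2, 1, 0, 1)ᵀ.
Then v_1 = N · v_2 = (2, 4, -1, 4)ᵀ.

Sanity check: (A − (3)·I) v_1 = (0, 0, 0, 0)ᵀ = 0. ✓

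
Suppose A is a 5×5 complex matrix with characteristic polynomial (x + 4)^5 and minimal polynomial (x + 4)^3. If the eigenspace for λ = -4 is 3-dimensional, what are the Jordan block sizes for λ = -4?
Block sizes for λ = -4: [3, 1, 1]

Step 1 — from the characteristic polynomial, algebraic multiplicity of λ = -4 is 5. From dim ker(A − (-4)·I) = 3, there are exactly 3 Jordan blocks for λ = -4.
Step 2 — from the minimal polynomial, the factor (x + 4)^3 tells us the largest block for λ = -4 has size 3.
Step 3 — with total size 5, 3 blocks, and largest block 3, the block sizes (in nonincreasing order) are [3, 1, 1].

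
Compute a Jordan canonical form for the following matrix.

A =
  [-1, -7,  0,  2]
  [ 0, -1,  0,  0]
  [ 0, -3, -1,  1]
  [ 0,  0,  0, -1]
J_2(-1) ⊕ J_2(-1)

The characteristic polynomial is
  det(x·I − A) = x^4 + 4*x^3 + 6*x^2 + 4*x + 1 = (x + 1)^4

Eigenvalues and multiplicities (the geometric multiplicity of λ is n − rank(A − λI), which equals the number of Jordan blocks for λ):
  λ = -1: algebraic multiplicity = 4, geometric multiplicity = 2

Determining the block sizes for each eigenvalue:
  λ = -1: with am = 4 and gm = 2, the partition is not yet determined (e.g. several partitions of 4 into 2 parts exist). Let N = A − (-1)·I. Computing rank(N^1) = 2, rank(N^2) = 0; the number of blocks of size ≥ j is rank(N^{j−1}) − rank(N^j), giving [2, 2]. So we have 2 block(s) of size 2 → block sizes [2, 2]

Assembling the blocks gives a Jordan form
J =
  [-1,  1,  0,  0]
  [ 0, -1,  0,  0]
  [ 0,  0, -1,  1]
  [ 0,  0,  0, -1]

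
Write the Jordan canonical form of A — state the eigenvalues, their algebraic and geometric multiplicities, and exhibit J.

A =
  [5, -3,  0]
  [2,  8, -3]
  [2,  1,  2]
J_3(5)

The characteristic polynomial is
  det(x·I − A) = x^3 - 15*x^2 + 75*x - 125 = (x - 5)^3

Eigenvalues and multiplicities (the geometric multiplicity of λ is n − rank(A − λI), which equals the number of Jordan blocks for λ):
  λ = 5: algebraic multiplicity = 3, geometric multiplicity = 1

Determining the block sizes for each eigenvalue:
  λ = 5: one block (gm = 1), so the single block has size am = 3 → block sizes [3]

Assembling the blocks gives a Jordan form
J =
  [5, 1, 0]
  [0, 5, 1]
  [0, 0, 5]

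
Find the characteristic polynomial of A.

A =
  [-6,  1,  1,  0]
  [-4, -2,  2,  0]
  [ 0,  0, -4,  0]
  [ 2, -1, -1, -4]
x^4 + 16*x^3 + 96*x^2 + 256*x + 256

Expanding det(x·I − A) (e.g. by cofactor expansion or by noting that A is similar to its Jordan form J, which has the same characteristic polynomial as A) gives
  χ_A(x) = x^4 + 16*x^3 + 96*x^2 + 256*x + 256
which factors as (x + 4)^4. The eigenvalues (with algebraic multiplicities) are λ = -4 with multiplicity 4.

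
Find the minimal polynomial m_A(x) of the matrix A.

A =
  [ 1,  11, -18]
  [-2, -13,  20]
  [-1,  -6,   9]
x^3 + 3*x^2 + 3*x + 1

The characteristic polynomial is χ_A(x) = (x + 1)^3, so the eigenvalues are known. The minimal polynomial is
  m_A(x) = Π_λ (x − λ)^{k_λ}
where k_λ is the size of the *largest* Jordan block for λ (equivalently, the smallest k with (A − λI)^k v = 0 for every generalised eigenvector v of λ).

  λ = -1: largest Jordan block has size 3, contributing (x + 1)^3

So m_A(x) = (x + 1)^3 = x^3 + 3*x^2 + 3*x + 1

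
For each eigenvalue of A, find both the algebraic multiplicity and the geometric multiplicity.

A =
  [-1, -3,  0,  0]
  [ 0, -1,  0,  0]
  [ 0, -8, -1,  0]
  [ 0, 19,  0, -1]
λ = -1: alg = 4, geom = 3

Step 1 — factor the characteristic polynomial to read off the algebraic multiplicities:
  χ_A(x) = (x + 1)^4

Step 2 — compute geometric multiplicities via the rank-nullity identity g(λ) = n − rank(A − λI):
  rank(A − (-1)·I) = 1, so dim ker(A − (-1)·I) = n − 1 = 3

Summary:
  λ = -1: algebraic multiplicity = 4, geometric multiplicity = 3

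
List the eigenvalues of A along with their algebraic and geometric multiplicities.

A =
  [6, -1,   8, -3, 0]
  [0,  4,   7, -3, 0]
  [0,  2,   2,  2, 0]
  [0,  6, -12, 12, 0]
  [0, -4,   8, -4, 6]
λ = 6: alg = 5, geom = 3

Step 1 — factor the characteristic polynomial to read off the algebraic multiplicities:
  χ_A(x) = (x - 6)^5

Step 2 — compute geometric multiplicities via the rank-nullity identity g(λ) = n − rank(A − λI):
  rank(A − (6)·I) = 2, so dim ker(A − (6)·I) = n − 2 = 3

Summary:
  λ = 6: algebraic multiplicity = 5, geometric multiplicity = 3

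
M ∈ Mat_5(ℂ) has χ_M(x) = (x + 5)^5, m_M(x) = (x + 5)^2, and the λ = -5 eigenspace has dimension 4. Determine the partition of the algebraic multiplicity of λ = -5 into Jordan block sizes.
Block sizes for λ = -5: [2, 1, 1, 1]

Step 1 — from the characteristic polynomial, algebraic multiplicity of λ = -5 is 5. From dim ker(M − (-5)·I) = 4, there are exactly 4 Jordan blocks for λ = -5.
Step 2 — from the minimal polynomial, the factor (x + 5)^2 tells us the largest block for λ = -5 has size 2.
Step 3 — with total size 5, 4 blocks, and largest block 2, the block sizes (in nonincreasing order) are [2, 1, 1, 1].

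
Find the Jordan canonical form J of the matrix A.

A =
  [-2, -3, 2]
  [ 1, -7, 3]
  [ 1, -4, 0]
J_3(-3)

The characteristic polynomial is
  det(x·I − A) = x^3 + 9*x^2 + 27*x + 27 = (x + 3)^3

Eigenvalues and multiplicities (the geometric multiplicity of λ is n − rank(A − λI), which equals the number of Jordan blocks for λ):
  λ = -3: algebraic multiplicity = 3, geometric multiplicity = 1

Determining the block sizes for each eigenvalue:
  λ = -3: one block (gm = 1), so the single block has size am = 3 → block sizes [3]

Assembling the blocks gives a Jordan form
J =
  [-3,  1,  0]
  [ 0, -3,  1]
  [ 0,  0, -3]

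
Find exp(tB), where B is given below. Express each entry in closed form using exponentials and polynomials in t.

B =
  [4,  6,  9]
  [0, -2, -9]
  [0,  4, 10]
e^{tB} =
  [exp(4*t), 6*t*exp(4*t), 9*t*exp(4*t)]
  [0, -6*t*exp(4*t) + exp(4*t), -9*t*exp(4*t)]
  [0, 4*t*exp(4*t), 6*t*exp(4*t) + exp(4*t)]

Strategy: write B = P · J · P⁻¹ where J is a Jordan canonical form, so e^{tB} = P · e^{tJ} · P⁻¹, and e^{tJ} can be computed block-by-block.

B has Jordan form
J =
  [4, 1, 0]
  [0, 4, 0]
  [0, 0, 4]
(up to reordering of blocks).

Per-block formulas:
  For a 2×2 Jordan block J_2(4): exp(t · J_2(4)) = e^(4t)·(I + t·N), where N is the 2×2 nilpotent shift.
  For a 1×1 block at λ = 4: exp(t · [4]) = [e^(4t)].

After assembling e^{tJ} and conjugating by P, we get:

e^{tB} =
  [exp(4*t), 6*t*exp(4*t), 9*t*exp(4*t)]
  [0, -6*t*exp(4*t) + exp(4*t), -9*t*exp(4*t)]
  [0, 4*t*exp(4*t), 6*t*exp(4*t) + exp(4*t)]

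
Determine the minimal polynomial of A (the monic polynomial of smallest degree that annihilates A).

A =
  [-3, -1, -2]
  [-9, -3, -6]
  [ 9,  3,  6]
x^2

The characteristic polynomial is χ_A(x) = x^3, so the eigenvalues are known. The minimal polynomial is
  m_A(x) = Π_λ (x − λ)^{k_λ}
where k_λ is the size of the *largest* Jordan block for λ (equivalently, the smallest k with (A − λI)^k v = 0 for every generalised eigenvector v of λ).

  λ = 0: largest Jordan block has size 2, contributing (x − 0)^2

So m_A(x) = x^2 = x^2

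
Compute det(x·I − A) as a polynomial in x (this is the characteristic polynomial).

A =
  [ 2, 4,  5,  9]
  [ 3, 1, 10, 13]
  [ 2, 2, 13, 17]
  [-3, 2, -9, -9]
x^4 - 7*x^3 + 9*x^2 + 27*x - 54

Expanding det(x·I − A) (e.g. by cofactor expansion or by noting that A is similar to its Jordan form J, which has the same characteristic polynomial as A) gives
  χ_A(x) = x^4 - 7*x^3 + 9*x^2 + 27*x - 54
which factors as (x - 3)^3*(x + 2). The eigenvalues (with algebraic multiplicities) are λ = -2 with multiplicity 1, λ = 3 with multiplicity 3.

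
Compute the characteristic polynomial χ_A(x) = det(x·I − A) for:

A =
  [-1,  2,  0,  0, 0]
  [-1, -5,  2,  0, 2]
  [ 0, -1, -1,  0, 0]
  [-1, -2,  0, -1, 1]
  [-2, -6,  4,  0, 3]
x^5 + 5*x^4 + 10*x^3 + 10*x^2 + 5*x + 1

Expanding det(x·I − A) (e.g. by cofactor expansion or by noting that A is similar to its Jordan form J, which has the same characteristic polynomial as A) gives
  χ_A(x) = x^5 + 5*x^4 + 10*x^3 + 10*x^2 + 5*x + 1
which factors as (x + 1)^5. The eigenvalues (with algebraic multiplicities) are λ = -1 with multiplicity 5.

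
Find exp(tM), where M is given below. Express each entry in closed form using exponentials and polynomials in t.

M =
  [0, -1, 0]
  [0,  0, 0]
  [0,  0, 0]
e^{tM} =
  [1, -t, 0]
  [0, 1, 0]
  [0, 0, 1]

Strategy: write M = P · J · P⁻¹ where J is a Jordan canonical form, so e^{tM} = P · e^{tJ} · P⁻¹, and e^{tJ} can be computed block-by-block.

M has Jordan form
J =
  [0, 1, 0]
  [0, 0, 0]
  [0, 0, 0]
(up to reordering of blocks).

Per-block formulas:
  For a 1×1 block at λ = 0: exp(t · [0]) = [e^(0t)].
  For a 2×2 Jordan block J_2(0): exp(t · J_2(0)) = e^(0t)·(I + t·N), where N is the 2×2 nilpotent shift.

After assembling e^{tJ} and conjugating by P, we get:

e^{tM} =
  [1, -t, 0]
  [0, 1, 0]
  [0, 0, 1]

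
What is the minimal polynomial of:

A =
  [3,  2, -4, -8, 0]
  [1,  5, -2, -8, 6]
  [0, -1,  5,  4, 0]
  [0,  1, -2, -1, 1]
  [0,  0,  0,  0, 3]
x^3 - 9*x^2 + 27*x - 27

The characteristic polynomial is χ_A(x) = (x - 3)^5, so the eigenvalues are known. The minimal polynomial is
  m_A(x) = Π_λ (x − λ)^{k_λ}
where k_λ is the size of the *largest* Jordan block for λ (equivalently, the smallest k with (A − λI)^k v = 0 for every generalised eigenvector v of λ).

  λ = 3: largest Jordan block has size 3, contributing (x − 3)^3

So m_A(x) = (x - 3)^3 = x^3 - 9*x^2 + 27*x - 27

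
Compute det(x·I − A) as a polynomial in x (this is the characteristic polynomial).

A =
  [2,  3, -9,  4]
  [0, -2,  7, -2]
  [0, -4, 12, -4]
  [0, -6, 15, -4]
x^4 - 8*x^3 + 24*x^2 - 32*x + 16

Expanding det(x·I − A) (e.g. by cofactor expansion or by noting that A is similar to its Jordan form J, which has the same characteristic polynomial as A) gives
  χ_A(x) = x^4 - 8*x^3 + 24*x^2 - 32*x + 16
which factors as (x - 2)^4. The eigenvalues (with algebraic multiplicities) are λ = 2 with multiplicity 4.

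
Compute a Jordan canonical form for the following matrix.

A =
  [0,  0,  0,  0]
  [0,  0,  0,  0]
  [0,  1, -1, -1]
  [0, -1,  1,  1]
J_2(0) ⊕ J_1(0) ⊕ J_1(0)

The characteristic polynomial is
  det(x·I − A) = x^4

Eigenvalues and multiplicities (the geometric multiplicity of λ is n − rank(A − λI), which equals the number of Jordan blocks for λ):
  λ = 0: algebraic multiplicity = 4, geometric multiplicity = 3

Determining the block sizes for each eigenvalue:
  λ = 0: 3 blocks summing to 4 forces exactly one block of size 2 and the rest size 1 → block sizes [2, 1, 1]

Assembling the blocks gives a Jordan form
J =
  [0, 1, 0, 0]
  [0, 0, 0, 0]
  [0, 0, 0, 0]
  [0, 0, 0, 0]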